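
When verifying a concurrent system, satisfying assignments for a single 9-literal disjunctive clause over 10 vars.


Step 1: Total=2^10=1024
Step 2: Unsat when all 9 false: 2^1=2
Step 3: Sat=1024-2=1022

1022


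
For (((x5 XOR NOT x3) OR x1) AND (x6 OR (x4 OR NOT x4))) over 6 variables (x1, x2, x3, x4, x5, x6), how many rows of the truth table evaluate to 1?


Formula: (((x5 XOR NOT x3) OR x1) AND (x6 OR (x4 OR NOT x4))) over 6 vars (64 rows)
Evaluate each row (x1, x2, x3, x4, x5, x6 as bits, MSB first):
  row 0 [000000]: (((0 XOR NOT 0) OR 0) AND (0 OR (0 OR NOT 0))) -> 1
  row 1 [000001]: (((0 XOR NOT 0) OR 0) AND (1 OR (0 OR NOT 0))) -> 1
  row 2 [000010]: (((1 XOR NOT 0) OR 0) AND (0 OR (0 OR NOT 0))) -> 0
  row 3 [000011]: (((1 XOR NOT 0) OR 0) AND (1 OR (0 OR NOT 0))) -> 0
  row 4 [000100]: (((0 XOR NOT 0) OR 0) AND (0 OR (1 OR NOT 1))) -> 1
  (every remaining row is evaluated the same way; all 64 results are listed next)
Full result column, 8 rows per line (x1,x2,x3 fixed per line; x4,x5,x6 runs 000..111 left to right):
  rows 0-7 [x1,x2,x3=000]: 11001100  (ones: 4)
  rows 8-15 [x1,x2,x3=001]: 00110011  (ones: 4)
  rows 16-23 [x1,x2,x3=010]: 11001100  (ones: 4)
  rows 24-31 [x1,x2,x3=011]: 00110011  (ones: 4)
  rows 32-39 [x1,x2,x3=100]: 11111111  (ones: 8)
  rows 40-47 [x1,x2,x3=101]: 11111111  (ones: 8)
  rows 48-55 [x1,x2,x3=110]: 11111111  (ones: 8)
  rows 56-63 [x1,x2,x3=111]: 11111111  (ones: 8)
Count of 1-rows = 4+4+4+4+8+8+8+8 = 48

48


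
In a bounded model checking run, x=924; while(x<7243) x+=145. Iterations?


Step 1: x goes from 924 toward 7243 by 145; the body runs while x<7243, so iterations = ceil((bound-start)/step)
Step 2: Distance=6319
Step 3: ceil(6319/145)=44

44


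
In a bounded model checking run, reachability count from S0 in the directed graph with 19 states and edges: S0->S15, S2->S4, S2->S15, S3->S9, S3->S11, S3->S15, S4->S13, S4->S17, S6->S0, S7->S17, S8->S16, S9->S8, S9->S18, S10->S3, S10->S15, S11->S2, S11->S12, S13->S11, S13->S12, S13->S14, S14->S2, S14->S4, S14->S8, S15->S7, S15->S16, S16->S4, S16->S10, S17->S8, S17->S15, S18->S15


BFS from S0:
  layer 0: {S0}
  layer 1: {S15}
  layer 2: {S7, S16}
  layer 3: {S4, S10, S17}
  layer 4: {S3, S8, S13}
  layer 5: {S9, S11, S12, S14}
  layer 6: {S2, S18}
Reachable set: {S0, S2, S3, S4, S7, S8, S9, S10, S11, S12, S13, S14, S15, S16, S17, S18}
Count = 16

16


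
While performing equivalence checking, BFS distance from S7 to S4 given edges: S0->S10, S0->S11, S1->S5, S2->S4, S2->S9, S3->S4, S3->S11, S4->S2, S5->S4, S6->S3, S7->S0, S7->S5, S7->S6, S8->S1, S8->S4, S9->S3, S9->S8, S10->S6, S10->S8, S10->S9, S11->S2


BFS layer-by-layer from S7:
  dist 0: {S7}
  dist 1: {S0, S5, S6}
  dist 2: {S3, S4, S10, S11}
  -> S4 reached at distance 2
Shortest path length = 2

2


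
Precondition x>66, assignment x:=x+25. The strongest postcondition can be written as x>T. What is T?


Formula: sp(P, x:=E) = exists old_x. (x = E[old_x/x]) AND P[old_x/x] (old_x is the value of x before the assignment; eliminate old_x by solving x = E[old_x/x] for old_x)
Step 1: Precondition P: x>66, i.e. old_x > 66
Step 2: Assignment gives x = old_x + 25, so old_x = x - 25
Step 3: Substitute into P: x - 25 > 66
Step 4: Simplify: x > 66+25 = 91

91


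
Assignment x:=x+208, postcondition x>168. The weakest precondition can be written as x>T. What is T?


Formula: wp(x:=E, P) = P[E/x] (substitute E for x in postcondition)
Step 1: Postcondition: x>168
Step 2: Substitute x+208 for x: x+208>168
Step 3: Solve for x: x > 168-208 = -40

-40


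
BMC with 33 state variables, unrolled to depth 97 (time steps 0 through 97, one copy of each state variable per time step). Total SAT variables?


BMC unrolls to depth k, creating one copy of each state var for steps 0..k.
Step count = 97 + 1 = 98 (steps 0 through 97)
Vars per step = 33
Total = 33 * 98 = 3234

3234


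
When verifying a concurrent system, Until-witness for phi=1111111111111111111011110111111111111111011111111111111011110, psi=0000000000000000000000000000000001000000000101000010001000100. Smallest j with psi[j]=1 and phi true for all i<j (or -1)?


(phi U psi) at 0: need smallest j with psi[j]=1 and phi[i]=1 for all i in [0,j).
Scan from step 0:
  step 0: phi=1, psi=0 -> continue
  step 1: phi=1, psi=0 -> continue
  step 2: phi=1, psi=0 -> continue
  step 3: phi=1, psi=0 -> continue
  step 19: phi=0 -> phi-prefix broken from here
  step 33: psi=1 but phi already failed -> not a witness
  step 43: psi=1 but phi already failed -> not a witness
  step 45: psi=1 but phi already failed -> not a witness
  step 50: psi=1 but phi already failed -> not a witness
  step 54: psi=1 but phi already failed -> not a witness
  step 58: psi=1 but phi already failed -> not a witness
  end of trace: no witness -> -1
Witness step = -1

-1


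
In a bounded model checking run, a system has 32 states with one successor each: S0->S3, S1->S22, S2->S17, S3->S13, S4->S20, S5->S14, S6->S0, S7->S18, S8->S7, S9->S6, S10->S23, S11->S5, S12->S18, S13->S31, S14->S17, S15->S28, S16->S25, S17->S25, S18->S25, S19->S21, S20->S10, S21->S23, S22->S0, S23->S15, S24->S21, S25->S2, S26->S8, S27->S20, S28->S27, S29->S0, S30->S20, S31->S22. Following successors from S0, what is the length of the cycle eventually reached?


Trace from S0 until a state repeats:
  S0 -> S3 -> S13 -> S31 -> S22 -> S0
S0 first seen at step 0, revisited at step 5.
Cycle length = 5 - 0 = 5

5


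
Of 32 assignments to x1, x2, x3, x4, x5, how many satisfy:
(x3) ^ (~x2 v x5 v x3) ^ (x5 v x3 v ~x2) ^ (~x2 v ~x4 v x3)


CNF with 4 clauses over 5 vars (32 assignments).
An assignment satisfies CNF iff every clause has >=1 true literal.
Check each row (bits = x1,x2,x3,x4,x5; clause T/F shown):
  row 0 [00000]: clauses=FTTT -> 0
  row 1 [00001]: clauses=FTTT -> 0
  row 2 [00010]: clauses=FTTT -> 0
  row 3 [00011]: clauses=FTTT -> 0
  row 4 [00100]: clauses=TTTT -> 1
  row 5 [00101]: clauses=TTTT -> 1
  row 6 [00110]: clauses=TTTT -> 1
  row 7 [00111]: clauses=TTTT -> 1
  row 8 [01000]: clauses=FFFT -> 0
  row 9 [01001]: clauses=FTTT -> 0
  row 10 [01010]: clauses=FFFF -> 0
  row 11 [01011]: clauses=FTTF -> 0
  row 12 [01100]: clauses=TTTT -> 1
  row 13 [01101]: clauses=TTTT -> 1
  row 14 [01110]: clauses=TTTT -> 1
  row 15 [01111]: clauses=TTTT -> 1
  row 16 [10000]: clauses=FTTT -> 0
  row 17 [10001]: clauses=FTTT -> 0
  row 18 [10010]: clauses=FTTT -> 0
  row 19 [10011]: clauses=FTTT -> 0
  row 20 [10100]: clauses=TTTT -> 1
  row 21 [10101]: clauses=TTTT -> 1
  row 22 [10110]: clauses=TTTT -> 1
  row 23 [10111]: clauses=TTTT -> 1
  row 24 [11000]: clauses=FFFT -> 0
  row 25 [11001]: clauses=FTTT -> 0
  row 26 [11010]: clauses=FFFF -> 0
  row 27 [11011]: clauses=FTTF -> 0
  row 28 [11100]: clauses=TTTT -> 1
  row 29 [11101]: clauses=TTTT -> 1
  row 30 [11110]: clauses=TTTT -> 1
  row 31 [11111]: clauses=TTTT -> 1
Full result column, 8 rows per line (x1,x2 fixed per line; x3,x4,x5 runs 000..111 left to right):
  rows 0-7 [x1,x2=00]: 00001111  (ones: 4)
  rows 8-15 [x1,x2=01]: 00001111  (ones: 4)
  rows 16-23 [x1,x2=10]: 00001111  (ones: 4)
  rows 24-31 [x1,x2=11]: 00001111  (ones: 4)
Satisfying assignments = 4+4+4+4 = 16

16


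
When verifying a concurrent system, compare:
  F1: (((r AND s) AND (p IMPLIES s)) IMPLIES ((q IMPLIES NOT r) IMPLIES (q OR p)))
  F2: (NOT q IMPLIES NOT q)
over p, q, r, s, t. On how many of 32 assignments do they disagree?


F1 = (((r AND s) AND (p IMPLIES s)) IMPLIES ((q IMPLIES NOT r) IMPLIES (q OR p)))
F2 = (NOT q IMPLIES NOT q)
Evaluate both on each of 32 rows (bits = p,q,r,s,t):
  row 0 [00000]: F1=1 F2=1 -> 0
  row 1 [00001]: F1=1 F2=1 -> 0
  row 2 [00010]: F1=1 F2=1 -> 0
  row 3 [00011]: F1=1 F2=1 -> 0
  row 4 [00100]: F1=1 F2=1 -> 0
  row 5 [00101]: F1=1 F2=1 -> 0
  row 6 [00110]: F1=0 F2=1 (differ) -> 1
  row 7 [00111]: F1=0 F2=1 (differ) -> 1
  row 8 [01000]: F1=1 F2=1 -> 0
  row 9 [01001]: F1=1 F2=1 -> 0
  row 10 [01010]: F1=1 F2=1 -> 0
  row 11 [01011]: F1=1 F2=1 -> 0
  row 12 [01100]: F1=1 F2=1 -> 0
  row 13 [01101]: F1=1 F2=1 -> 0
  row 14 [01110]: F1=1 F2=1 -> 0
  row 15 [01111]: F1=1 F2=1 -> 0
  row 16 [10000]: F1=1 F2=1 -> 0
  row 17 [10001]: F1=1 F2=1 -> 0
  row 18 [10010]: F1=1 F2=1 -> 0
  row 19 [10011]: F1=1 F2=1 -> 0
  row 20 [10100]: F1=1 F2=1 -> 0
  row 21 [10101]: F1=1 F2=1 -> 0
  row 22 [10110]: F1=1 F2=1 -> 0
  row 23 [10111]: F1=1 F2=1 -> 0
  row 24 [11000]: F1=1 F2=1 -> 0
  row 25 [11001]: F1=1 F2=1 -> 0
  row 26 [11010]: F1=1 F2=1 -> 0
  row 27 [11011]: F1=1 F2=1 -> 0
  row 28 [11100]: F1=1 F2=1 -> 0
  row 29 [11101]: F1=1 F2=1 -> 0
  row 30 [11110]: F1=1 F2=1 -> 0
  row 31 [11111]: F1=1 F2=1 -> 0
Full result column, 8 rows per line (p,q fixed per line; r,s,t runs 000..111 left to right):
  rows 0-7 [p,q=00]: 00000011  (ones: 2)
  rows 8-15 [p,q=01]: 00000000  (ones: 0)
  rows 16-23 [p,q=10]: 00000000  (ones: 0)
  rows 24-31 [p,q=11]: 00000000  (ones: 0)
Disagreements = 2+0+0+0 = 2

2


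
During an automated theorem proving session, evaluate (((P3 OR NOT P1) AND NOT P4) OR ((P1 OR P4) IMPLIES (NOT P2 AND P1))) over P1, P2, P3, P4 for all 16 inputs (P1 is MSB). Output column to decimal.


Formula: (((P3 OR NOT P1) AND NOT P4) OR ((P1 OR P4) IMPLIES (NOT P2 AND P1))) over P1, P2, P3, P4 (16 rows)
Evaluate each row (bits = P1,P2,P3,P4, MSB first):
  row 0 [0000]: (((0 OR NOT 0) AND NOT 0) OR ((0 OR 0) IMPLIES (NOT 0 AND 0))) -> 1
  row 1 [0001]: (((0 OR NOT 0) AND NOT 1) OR ((0 OR 1) IMPLIES (NOT 0 AND 0))) -> 0
  row 2 [0010]: (((1 OR NOT 0) AND NOT 0) OR ((0 OR 0) IMPLIES (NOT 0 AND 0))) -> 1
  row 3 [0011]: (((1 OR NOT 0) AND NOT 1) OR ((0 OR 1) IMPLIES (NOT 0 AND 0))) -> 0
  row 4 [0100]: (((0 OR NOT 0) AND NOT 0) OR ((0 OR 0) IMPLIES (NOT 1 AND 0))) -> 1
  row 5 [0101]: (((0 OR NOT 0) AND NOT 1) OR ((0 OR 1) IMPLIES (NOT 1 AND 0))) -> 0
  row 6 [0110]: (((1 OR NOT 0) AND NOT 0) OR ((0 OR 0) IMPLIES (NOT 1 AND 0))) -> 1
  row 7 [0111]: (((1 OR NOT 0) AND NOT 1) OR ((0 OR 1) IMPLIES (NOT 1 AND 0))) -> 0
  row 8 [1000]: (((0 OR NOT 1) AND NOT 0) OR ((1 OR 0) IMPLIES (NOT 0 AND 1))) -> 1
  row 9 [1001]: (((0 OR NOT 1) AND NOT 1) OR ((1 OR 1) IMPLIES (NOT 0 AND 1))) -> 1
  row 10 [1010]: (((1 OR NOT 1) AND NOT 0) OR ((1 OR 0) IMPLIES (NOT 0 AND 1))) -> 1
  row 11 [1011]: (((1 OR NOT 1) AND NOT 1) OR ((1 OR 1) IMPLIES (NOT 0 AND 1))) -> 1
  row 12 [1100]: (((0 OR NOT 1) AND NOT 0) OR ((1 OR 0) IMPLIES (NOT 1 AND 1))) -> 0
  row 13 [1101]: (((0 OR NOT 1) AND NOT 1) OR ((1 OR 1) IMPLIES (NOT 1 AND 1))) -> 0
  row 14 [1110]: (((1 OR NOT 1) AND NOT 0) OR ((1 OR 0) IMPLIES (NOT 1 AND 1))) -> 1
  row 15 [1111]: (((1 OR NOT 1) AND NOT 1) OR ((1 OR 1) IMPLIES (NOT 1 AND 1))) -> 0
Full result column, 4 rows per line (P1,P2 fixed per line; P3,P4 runs 00..11 left to right):
  rows 0-3 [P1,P2=00]: 1010  = hex A
  rows 4-7 [P1,P2=01]: 1010  = hex A
  rows 8-11 [P1,P2=10]: 1111  = hex F
  rows 12-15 [P1,P2=11]: 0010  = hex 2
Output column (row 0 .. row 15) = 1010101011110010
Output column grouped in 4s = 1010 1010 1111 0010 = 0xAAF2
Convert to decimal digit by digit (value = value*16 + digit):
  A -> 10
  10*16 + 10 (A) = 170
  170*16 + 15 (F) = 2735
  2735*16 + 2 = 43762
Decimal = 43762

43762


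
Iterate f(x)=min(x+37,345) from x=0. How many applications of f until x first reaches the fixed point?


Step 1: x=0, cap=345, increment=37
Step 2: x grows by 37 each step until capped at 345; fixed point is x=345
Step 3: iterations = ceil(345/37) = 10

10


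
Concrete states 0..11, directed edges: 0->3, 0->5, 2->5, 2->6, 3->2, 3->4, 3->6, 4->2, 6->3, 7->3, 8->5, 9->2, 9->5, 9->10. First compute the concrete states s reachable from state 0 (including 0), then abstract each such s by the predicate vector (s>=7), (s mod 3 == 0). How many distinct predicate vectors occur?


BFS from 0:
Concrete reachable: {0, 2, 3, 4, 5, 6}
Abstract via predicates (s>=7), (s mod 3 == 0):
  (0,0) <- {2, 4, 5}
  (0,1) <- {0, 3, 6}
Distinct abstract states = 2

2


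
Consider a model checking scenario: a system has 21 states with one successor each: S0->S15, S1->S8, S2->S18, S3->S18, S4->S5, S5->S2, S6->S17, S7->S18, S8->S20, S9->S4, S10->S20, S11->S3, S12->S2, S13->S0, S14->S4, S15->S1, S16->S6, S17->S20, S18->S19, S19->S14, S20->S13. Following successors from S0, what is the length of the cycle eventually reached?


Trace from S0 until a state repeats:
  S0 -> S15 -> S1 -> S8 -> S20 -> S13 -> S0
S0 first seen at step 0, revisited at step 6.
Cycle length = 6 - 0 = 6

6


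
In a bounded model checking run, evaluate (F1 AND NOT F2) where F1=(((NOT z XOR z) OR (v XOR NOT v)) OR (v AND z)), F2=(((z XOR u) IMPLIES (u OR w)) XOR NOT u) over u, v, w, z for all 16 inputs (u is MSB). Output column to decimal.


F1 = (((NOT z XOR z) OR (v XOR NOT v)) OR (v AND z))
F2 = (((z XOR u) IMPLIES (u OR w)) XOR NOT u)
Counterexample to F1=>F2 is where F1=1 and F2=0.
Evaluate each row (bits = u,v,w,z, MSB first):
  row 0 [0000]: F1=1 F2=0 -> F1&~F2 -> 1
  row 1 [0001]: F1=1 F2=1 -> F1&~F2 -> 0
  row 2 [0010]: F1=1 F2=0 -> F1&~F2 -> 1
  row 3 [0011]: F1=1 F2=0 -> F1&~F2 -> 1
  row 4 [0100]: F1=1 F2=0 -> F1&~F2 -> 1
  row 5 [0101]: F1=1 F2=1 -> F1&~F2 -> 0
  row 6 [0110]: F1=1 F2=0 -> F1&~F2 -> 1
  row 7 [0111]: F1=1 F2=0 -> F1&~F2 -> 1
  row 8 [1000]: F1=1 F2=1 -> F1&~F2 -> 0
  row 9 [1001]: F1=1 F2=1 -> F1&~F2 -> 0
  row 10 [1010]: F1=1 F2=1 -> F1&~F2 -> 0
  row 11 [1011]: F1=1 F2=1 -> F1&~F2 -> 0
  row 12 [1100]: F1=1 F2=1 -> F1&~F2 -> 0
  row 13 [1101]: F1=1 F2=1 -> F1&~F2 -> 0
  row 14 [1110]: F1=1 F2=1 -> F1&~F2 -> 0
  row 15 [1111]: F1=1 F2=1 -> F1&~F2 -> 0
Full result column, 4 rows per line (u,v fixed per line; w,z runs 00..11 left to right):
  rows 0-3 [u,v=00]: 1011  = hex B
  rows 4-7 [u,v=01]: 1011  = hex B
  rows 8-11 [u,v=10]: 0000  = hex 0
  rows 12-15 [u,v=11]: 0000  = hex 0
Counterexample vector (row 0 .. row 15) = 1011101100000000
Output column grouped in 4s = 1011 1011 0000 0000 = 0xBB00
Convert to decimal digit by digit (value = value*16 + digit):
  B -> 11
  11*16 + 11 (B) = 187
  187*16 + 0 = 2992
  2992*16 + 0 = 47872
Decimal = 47872

47872


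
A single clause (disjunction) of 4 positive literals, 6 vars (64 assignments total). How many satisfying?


Step 1: Total=2^6=64
Step 2: Unsat when all 4 false: 2^2=4
Step 3: Sat=64-4=60

60


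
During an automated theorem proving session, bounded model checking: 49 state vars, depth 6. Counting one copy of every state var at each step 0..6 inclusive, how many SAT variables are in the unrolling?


BMC unrolls to depth k, creating one copy of each state var for steps 0..k.
Step count = 6 + 1 = 7 (steps 0 through 6)
Vars per step = 49
Total = 49 * 7 = 343

343


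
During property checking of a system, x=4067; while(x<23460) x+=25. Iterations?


Step 1: x goes from 4067 toward 23460 by 25; the body runs while x<23460, so iterations = ceil((bound-start)/step)
Step 2: Distance=19393
Step 3: ceil(19393/25)=776

776


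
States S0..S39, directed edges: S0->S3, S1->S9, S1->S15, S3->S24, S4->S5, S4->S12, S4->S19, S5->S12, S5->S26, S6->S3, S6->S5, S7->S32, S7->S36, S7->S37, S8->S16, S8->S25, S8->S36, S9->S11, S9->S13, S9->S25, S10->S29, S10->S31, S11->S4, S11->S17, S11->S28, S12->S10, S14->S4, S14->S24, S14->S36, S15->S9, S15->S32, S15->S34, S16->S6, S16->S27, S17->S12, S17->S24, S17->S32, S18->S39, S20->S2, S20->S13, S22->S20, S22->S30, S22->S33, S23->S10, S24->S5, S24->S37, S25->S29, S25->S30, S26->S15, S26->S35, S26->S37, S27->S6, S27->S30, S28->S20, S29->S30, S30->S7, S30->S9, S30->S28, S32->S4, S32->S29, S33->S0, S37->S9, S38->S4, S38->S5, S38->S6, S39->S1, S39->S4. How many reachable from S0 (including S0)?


BFS from S0:
  layer 0: {S0}
  layer 1: {S3}
  layer 2: {S24}
  layer 3: {S5, S37}
  layer 4: {S9, S12, S26}
  layer 5: {S10, S11, S13, S15, S25, S35}
  layer 6: {S4, S17, S28, S29, S30, S31, S32, S34}
  layer 7: {S7, S19, S20}
  layer 8: {S2, S36}
Reachable set: {S0, S2, S3, S4, S5, S7, S9, S10, S11, S12, S13, S15, S17, S19, S20, S24, S25, S26, S28, S29, S30, S31, S32, S34, S35, S36, S37}
Count = 27

27


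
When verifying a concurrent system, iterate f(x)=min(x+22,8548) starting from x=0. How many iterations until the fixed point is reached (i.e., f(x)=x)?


Step 1: x=0, cap=8548, increment=22
Step 2: x grows by 22 each step until capped at 8548; fixed point is x=8548
Step 3: iterations = ceil(8548/22) = 389

389


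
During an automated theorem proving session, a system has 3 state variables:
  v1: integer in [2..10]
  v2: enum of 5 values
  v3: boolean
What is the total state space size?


State space = product of domain sizes of all variables.
Domain sizes:
  v1 (integer in [2..10]): 9
  v2 (enum of 5 values): 5
  v3 (boolean): 2
Product = 9 * 5 * 2 = 90

90


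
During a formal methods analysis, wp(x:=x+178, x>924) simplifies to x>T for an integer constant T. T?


Formula: wp(x:=E, P) = P[E/x] (substitute E for x in postcondition)
Step 1: Postcondition: x>924
Step 2: Substitute x+178 for x: x+178>924
Step 3: Solve for x: x > 924-178 = 746

746


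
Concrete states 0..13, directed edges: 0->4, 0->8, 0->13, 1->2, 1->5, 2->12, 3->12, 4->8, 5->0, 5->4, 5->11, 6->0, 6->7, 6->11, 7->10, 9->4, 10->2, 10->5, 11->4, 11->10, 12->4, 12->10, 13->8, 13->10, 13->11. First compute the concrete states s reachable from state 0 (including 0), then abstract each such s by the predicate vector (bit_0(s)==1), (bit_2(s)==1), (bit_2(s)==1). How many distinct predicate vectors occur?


BFS from 0:
Concrete reachable: {0, 2, 4, 5, 8, 10, 11, 12, 13}
Abstract via predicates (bit_0(s)==1), (bit_2(s)==1), (bit_2(s)==1):
  (0,0,0) <- {0, 2, 8, 10}
  (0,1,1) <- {4, 12}
  (1,0,0) <- {11}
  (1,1,1) <- {5, 13}
Distinct abstract states = 4

4


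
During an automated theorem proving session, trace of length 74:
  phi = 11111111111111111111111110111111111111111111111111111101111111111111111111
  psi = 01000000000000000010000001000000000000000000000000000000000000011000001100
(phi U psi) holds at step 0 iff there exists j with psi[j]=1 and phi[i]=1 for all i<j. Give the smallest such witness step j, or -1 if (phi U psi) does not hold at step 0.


(phi U psi) at 0: need smallest j with psi[j]=1 and phi[i]=1 for all i in [0,j).
Scan from step 0:
  step 0: phi=1, psi=0 -> continue
  step 1: psi=1 and phi held for [0,1) -> witness found
Witness step = 1

1


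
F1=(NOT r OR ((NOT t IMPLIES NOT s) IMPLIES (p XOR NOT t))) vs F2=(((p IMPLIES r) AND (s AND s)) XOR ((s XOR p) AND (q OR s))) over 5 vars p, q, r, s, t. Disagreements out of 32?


F1 = (NOT r OR ((NOT t IMPLIES NOT s) IMPLIES (p XOR NOT t)))
F2 = (((p IMPLIES r) AND (s AND s)) XOR ((s XOR p) AND (q OR s)))
Evaluate both on each of 32 rows (bits = p,q,r,s,t):
  row 0 [00000]: F1=1 F2=0 (differ) -> 1
  row 1 [00001]: F1=1 F2=0 (differ) -> 1
  row 2 [00010]: F1=1 F2=0 (differ) -> 1
  row 3 [00011]: F1=1 F2=0 (differ) -> 1
  row 4 [00100]: F1=1 F2=0 (differ) -> 1
  row 5 [00101]: F1=0 F2=0 -> 0
  row 6 [00110]: F1=1 F2=0 (differ) -> 1
  row 7 [00111]: F1=0 F2=0 -> 0
  row 8 [01000]: F1=1 F2=0 (differ) -> 1
  row 9 [01001]: F1=1 F2=0 (differ) -> 1
  row 10 [01010]: F1=1 F2=0 (differ) -> 1
  row 11 [01011]: F1=1 F2=0 (differ) -> 1
  row 12 [01100]: F1=1 F2=0 (differ) -> 1
  row 13 [01101]: F1=0 F2=0 -> 0
  row 14 [01110]: F1=1 F2=0 (differ) -> 1
  row 15 [01111]: F1=0 F2=0 -> 0
  row 16 [10000]: F1=1 F2=0 (differ) -> 1
  row 17 [10001]: F1=1 F2=0 (differ) -> 1
  row 18 [10010]: F1=1 F2=0 (differ) -> 1
  row 19 [10011]: F1=1 F2=0 (differ) -> 1
  row 20 [10100]: F1=0 F2=0 -> 0
  row 21 [10101]: F1=1 F2=0 (differ) -> 1
  row 22 [10110]: F1=1 F2=1 -> 0
  row 23 [10111]: F1=1 F2=1 -> 0
  row 24 [11000]: F1=1 F2=1 -> 0
  row 25 [11001]: F1=1 F2=1 -> 0
  row 26 [11010]: F1=1 F2=0 (differ) -> 1
  row 27 [11011]: F1=1 F2=0 (differ) -> 1
  row 28 [11100]: F1=0 F2=1 (differ) -> 1
  row 29 [11101]: F1=1 F2=1 -> 0
  row 30 [11110]: F1=1 F2=1 -> 0
  row 31 [11111]: F1=1 F2=1 -> 0
Full result column, 8 rows per line (p,q fixed per line; r,s,t runs 000..111 left to right):
  rows 0-7 [p,q=00]: 11111010  (ones: 6)
  rows 8-15 [p,q=01]: 11111010  (ones: 6)
  rows 16-23 [p,q=10]: 11110100  (ones: 5)
  rows 24-31 [p,q=11]: 00111000  (ones: 3)
Disagreements = 6+6+5+3 = 20

20


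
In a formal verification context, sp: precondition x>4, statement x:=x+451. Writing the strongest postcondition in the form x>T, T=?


Formula: sp(P, x:=E) = exists old_x. (x = E[old_x/x]) AND P[old_x/x] (old_x is the value of x before the assignment; eliminate old_x by solving x = E[old_x/x] for old_x)
Step 1: Precondition P: x>4, i.e. old_x > 4
Step 2: Assignment gives x = old_x + 451, so old_x = x - 451
Step 3: Substitute into P: x - 451 > 4
Step 4: Simplify: x > 4+451 = 455

455


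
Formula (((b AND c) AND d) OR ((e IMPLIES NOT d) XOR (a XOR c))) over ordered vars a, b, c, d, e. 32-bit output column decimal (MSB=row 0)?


Formula: (((b AND c) AND d) OR ((e IMPLIES NOT d) XOR (a XOR c))) over a, b, c, d, e (32 rows)
Evaluate each row (bits = a,b,c,d,e, MSB first):
  row 0 [00000]: (((0 AND 0) AND 0) OR ((0 IMPLIES NOT 0) XOR (0 XOR 0))) -> 1
  row 1 [00001]: (((0 AND 0) AND 0) OR ((1 IMPLIES NOT 0) XOR (0 XOR 0))) -> 1
  row 2 [00010]: (((0 AND 0) AND 1) OR ((0 IMPLIES NOT 1) XOR (0 XOR 0))) -> 1
  row 3 [00011]: (((0 AND 0) AND 1) OR ((1 IMPLIES NOT 1) XOR (0 XOR 0))) -> 0
  row 4 [00100]: (((0 AND 1) AND 0) OR ((0 IMPLIES NOT 0) XOR (0 XOR 1))) -> 0
  row 5 [00101]: (((0 AND 1) AND 0) OR ((1 IMPLIES NOT 0) XOR (0 XOR 1))) -> 0
  row 6 [00110]: (((0 AND 1) AND 1) OR ((0 IMPLIES NOT 1) XOR (0 XOR 1))) -> 0
  row 7 [00111]: (((0 AND 1) AND 1) OR ((1 IMPLIES NOT 1) XOR (0 XOR 1))) -> 1
  row 8 [01000]: (((1 AND 0) AND 0) OR ((0 IMPLIES NOT 0) XOR (0 XOR 0))) -> 1
  row 9 [01001]: (((1 AND 0) AND 0) OR ((1 IMPLIES NOT 0) XOR (0 XOR 0))) -> 1
  row 10 [01010]: (((1 AND 0) AND 1) OR ((0 IMPLIES NOT 1) XOR (0 XOR 0))) -> 1
  row 11 [01011]: (((1 AND 0) AND 1) OR ((1 IMPLIES NOT 1) XOR (0 XOR 0))) -> 0
  row 12 [01100]: (((1 AND 1) AND 0) OR ((0 IMPLIES NOT 0) XOR (0 XOR 1))) -> 0
  row 13 [01101]: (((1 AND 1) AND 0) OR ((1 IMPLIES NOT 0) XOR (0 XOR 1))) -> 0
  row 14 [01110]: (((1 AND 1) AND 1) OR ((0 IMPLIES NOT 1) XOR (0 XOR 1))) -> 1
  row 15 [01111]: (((1 AND 1) AND 1) OR ((1 IMPLIES NOT 1) XOR (0 XOR 1))) -> 1
  row 16 [10000]: (((0 AND 0) AND 0) OR ((0 IMPLIES NOT 0) XOR (1 XOR 0))) -> 0
  row 17 [10001]: (((0 AND 0) AND 0) OR ((1 IMPLIES NOT 0) XOR (1 XOR 0))) -> 0
  row 18 [10010]: (((0 AND 0) AND 1) OR ((0 IMPLIES NOT 1) XOR (1 XOR 0))) -> 0
  row 19 [10011]: (((0 AND 0) AND 1) OR ((1 IMPLIES NOT 1) XOR (1 XOR 0))) -> 1
  row 20 [10100]: (((0 AND 1) AND 0) OR ((0 IMPLIES NOT 0) XOR (1 XOR 1))) -> 1
  row 21 [10101]: (((0 AND 1) AND 0) OR ((1 IMPLIES NOT 0) XOR (1 XOR 1))) -> 1
  row 22 [10110]: (((0 AND 1) AND 1) OR ((0 IMPLIES NOT 1) XOR (1 XOR 1))) -> 1
  row 23 [10111]: (((0 AND 1) AND 1) OR ((1 IMPLIES NOT 1) XOR (1 XOR 1))) -> 0
  row 24 [11000]: (((1 AND 0) AND 0) OR ((0 IMPLIES NOT 0) XOR (1 XOR 0))) -> 0
  row 25 [11001]: (((1 AND 0) AND 0) OR ((1 IMPLIES NOT 0) XOR (1 XOR 0))) -> 0
  row 26 [11010]: (((1 AND 0) AND 1) OR ((0 IMPLIES NOT 1) XOR (1 XOR 0))) -> 0
  row 27 [11011]: (((1 AND 0) AND 1) OR ((1 IMPLIES NOT 1) XOR (1 XOR 0))) -> 1
  row 28 [11100]: (((1 AND 1) AND 0) OR ((0 IMPLIES NOT 0) XOR (1 XOR 1))) -> 1
  row 29 [11101]: (((1 AND 1) AND 0) OR ((1 IMPLIES NOT 0) XOR (1 XOR 1))) -> 1
  row 30 [11110]: (((1 AND 1) AND 1) OR ((0 IMPLIES NOT 1) XOR (1 XOR 1))) -> 1
  row 31 [11111]: (((1 AND 1) AND 1) OR ((1 IMPLIES NOT 1) XOR (1 XOR 1))) -> 1
Full result column, 4 rows per line (a,b,c fixed per line; d,e runs 00..11 left to right):
  rows 0-3 [a,b,c=000]: 1110  = hex E
  rows 4-7 [a,b,c=001]: 0001  = hex 1
  rows 8-11 [a,b,c=010]: 1110  = hex E
  rows 12-15 [a,b,c=011]: 0011  = hex 3
  rows 16-19 [a,b,c=100]: 0001  = hex 1
  rows 20-23 [a,b,c=101]: 1110  = hex E
  rows 24-27 [a,b,c=110]: 0001  = hex 1
  rows 28-31 [a,b,c=111]: 1111  = hex F
Output column (row 0 .. row 31) = 11100001111000110001111000011111
Output column grouped in 4s = 1110 0001 1110 0011 0001 1110 0001 1111 = 0xE1E31E1F
Convert to decimal digit by digit (value = value*16 + digit):
  E -> 14
  14*16 + 1 = 225
  225*16 + 14 (E) = 3614
  3614*16 + 3 = 57827
  57827*16 + 1 = 925233
  925233*16 + 14 (E) = 14803742
  14803742*16 + 1 = 236859873
  236859873*16 + 15 (F) = 3789757983
Decimal = 3789757983

3789757983


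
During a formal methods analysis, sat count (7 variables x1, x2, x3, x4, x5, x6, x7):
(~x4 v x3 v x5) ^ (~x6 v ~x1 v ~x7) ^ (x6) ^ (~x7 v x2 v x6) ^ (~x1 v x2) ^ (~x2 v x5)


CNF with 6 clauses over 7 vars (128 assignments).
An assignment satisfies CNF iff every clause has >=1 true literal.
Check each row (bits = x1,x2,x3,x4,x5,x6,x7; clause T/F shown):
  row 0 [0000000]: clauses=TTFTTT -> 0
  row 1 [0000001]: clauses=TTFFTT -> 0
  row 2 [0000010]: clauses=TTTTTT -> 1
  row 3 [0000011]: clauses=TTTTTT -> 1
  row 4 [0000100]: clauses=TTFTTT -> 0
  (every remaining row is evaluated the same way; all 128 results are listed next)
Full result column, 8 rows per line (x1,x2,x3,x4 fixed per line; x5,x6,x7 runs 000..111 left to right):
  rows 0-7 [x1,x2,x3,x4=0000]: 00110011  (ones: 4)
  rows 8-15 [x1,x2,x3,x4=0001]: 00000011  (ones: 2)
  rows 16-23 [x1,x2,x3,x4=0010]: 00110011  (ones: 4)
  rows 24-31 [x1,x2,x3,x4=0011]: 00110011  (ones: 4)
  rows 32-39 [x1,x2,x3,x4=0100]: 00000011  (ones: 2)
  rows 40-47 [x1,x2,x3,x4=0101]: 00000011  (ones: 2)
  rows 48-55 [x1,x2,x3,x4=0110]: 00000011  (ones: 2)
  rows 56-63 [x1,x2,x3,x4=0111]: 00000011  (ones: 2)
  rows 64-71 [x1,x2,x3,x4=1000]: 00000000  (ones: 0)
  rows 72-79 [x1,x2,x3,x4=1001]: 00000000  (ones: 0)
  rows 80-87 [x1,x2,x3,x4=1010]: 00000000  (ones: 0)
  rows 88-95 [x1,x2,x3,x4=1011]: 00000000  (ones: 0)
  rows 96-103 [x1,x2,x3,x4=1100]: 00000010  (ones: 1)
  rows 104-111 [x1,x2,x3,x4=1101]: 00000010  (ones: 1)
  rows 112-119 [x1,x2,x3,x4=1110]: 00000010  (ones: 1)
  rows 120-127 [x1,x2,x3,x4=1111]: 00000010  (ones: 1)
Satisfying assignments = 4+2+4+4+2+2+2+2+0+0+0+0+1+1+1+1 = 26

26


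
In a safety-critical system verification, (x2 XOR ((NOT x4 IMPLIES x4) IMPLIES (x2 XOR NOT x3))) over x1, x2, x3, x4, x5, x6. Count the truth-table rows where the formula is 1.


Formula: (x2 XOR ((NOT x4 IMPLIES x4) IMPLIES (x2 XOR NOT x3))) over 6 vars (64 rows)
Evaluate each row (x1, x2, x3, x4, x5, x6 as bits, MSB first):
  row 0 [000000]: (0 XOR ((NOT 0 IMPLIES 0) IMPLIES (0 XOR NOT 0))) -> 1
  row 1 [000001]: (0 XOR ((NOT 0 IMPLIES 0) IMPLIES (0 XOR NOT 0))) -> 1
  row 2 [000010]: (0 XOR ((NOT 0 IMPLIES 0) IMPLIES (0 XOR NOT 0))) -> 1
  row 3 [000011]: (0 XOR ((NOT 0 IMPLIES 0) IMPLIES (0 XOR NOT 0))) -> 1
  row 4 [000100]: (0 XOR ((NOT 1 IMPLIES 1) IMPLIES (0 XOR NOT 0))) -> 1
  (every remaining row is evaluated the same way; all 64 results are listed next)
Full result column, 8 rows per line (x1,x2,x3 fixed per line; x4,x5,x6 runs 000..111 left to right):
  rows 0-7 [x1,x2,x3=000]: 11111111  (ones: 8)
  rows 8-15 [x1,x2,x3=001]: 11110000  (ones: 4)
  rows 16-23 [x1,x2,x3=010]: 00001111  (ones: 4)
  rows 24-31 [x1,x2,x3=011]: 00000000  (ones: 0)
  rows 32-39 [x1,x2,x3=100]: 11111111  (ones: 8)
  rows 40-47 [x1,x2,x3=101]: 11110000  (ones: 4)
  rows 48-55 [x1,x2,x3=110]: 00001111  (ones: 4)
  rows 56-63 [x1,x2,x3=111]: 00000000  (ones: 0)
Count of 1-rows = 8+4+4+0+8+4+4+0 = 32

32


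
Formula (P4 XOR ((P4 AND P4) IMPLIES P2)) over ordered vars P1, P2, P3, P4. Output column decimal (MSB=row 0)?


Formula: (P4 XOR ((P4 AND P4) IMPLIES P2)) over P1, P2, P3, P4 (16 rows)
Evaluate each row (bits = P1,P2,P3,P4, MSB first):
  row 0 [0000]: (0 XOR ((0 AND 0) IMPLIES 0)) -> 1
  row 1 [0001]: (1 XOR ((1 AND 1) IMPLIES 0)) -> 1
  row 2 [0010]: (0 XOR ((0 AND 0) IMPLIES 0)) -> 1
  row 3 [0011]: (1 XOR ((1 AND 1) IMPLIES 0)) -> 1
  row 4 [0100]: (0 XOR ((0 AND 0) IMPLIES 1)) -> 1
  row 5 [0101]: (1 XOR ((1 AND 1) IMPLIES 1)) -> 0
  row 6 [0110]: (0 XOR ((0 AND 0) IMPLIES 1)) -> 1
  row 7 [0111]: (1 XOR ((1 AND 1) IMPLIES 1)) -> 0
  row 8 [1000]: (0 XOR ((0 AND 0) IMPLIES 0)) -> 1
  row 9 [1001]: (1 XOR ((1 AND 1) IMPLIES 0)) -> 1
  row 10 [1010]: (0 XOR ((0 AND 0) IMPLIES 0)) -> 1
  row 11 [1011]: (1 XOR ((1 AND 1) IMPLIES 0)) -> 1
  row 12 [1100]: (0 XOR ((0 AND 0) IMPLIES 1)) -> 1
  row 13 [1101]: (1 XOR ((1 AND 1) IMPLIES 1)) -> 0
  row 14 [1110]: (0 XOR ((0 AND 0) IMPLIES 1)) -> 1
  row 15 [1111]: (1 XOR ((1 AND 1) IMPLIES 1)) -> 0
Full result column, 4 rows per line (P1,P2 fixed per line; P3,P4 runs 00..11 left to right):
  rows 0-3 [P1,P2=00]: 1111  = hex F
  rows 4-7 [P1,P2=01]: 1010  = hex A
  rows 8-11 [P1,P2=10]: 1111  = hex F
  rows 12-15 [P1,P2=11]: 1010  = hex A
Output column (row 0 .. row 15) = 1111101011111010
Output column grouped in 4s = 1111 1010 1111 1010 = 0xFAFA
Convert to decimal digit by digit (value = value*16 + digit):
  F -> 15
  15*16 + 10 (A) = 250
  250*16 + 15 (F) = 4015
  4015*16 + 10 (A) = 64250
Decimal = 64250

64250


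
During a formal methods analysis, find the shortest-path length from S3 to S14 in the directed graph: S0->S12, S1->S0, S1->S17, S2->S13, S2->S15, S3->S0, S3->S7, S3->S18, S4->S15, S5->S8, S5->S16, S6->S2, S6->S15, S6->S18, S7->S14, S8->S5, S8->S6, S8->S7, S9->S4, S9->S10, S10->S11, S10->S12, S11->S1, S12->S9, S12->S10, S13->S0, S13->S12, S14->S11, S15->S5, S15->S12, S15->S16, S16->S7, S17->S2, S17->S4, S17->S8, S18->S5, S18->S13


BFS layer-by-layer from S3:
  dist 0: {S3}
  dist 1: {S0, S7, S18}
  dist 2: {S5, S12, S13, S14}
  -> S14 reached at distance 2
Shortest path length = 2

2


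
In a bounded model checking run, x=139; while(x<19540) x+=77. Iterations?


Step 1: x goes from 139 toward 19540 by 77; the body runs while x<19540, so iterations = ceil((bound-start)/step)
Step 2: Distance=19401
Step 3: ceil(19401/77)=252

252


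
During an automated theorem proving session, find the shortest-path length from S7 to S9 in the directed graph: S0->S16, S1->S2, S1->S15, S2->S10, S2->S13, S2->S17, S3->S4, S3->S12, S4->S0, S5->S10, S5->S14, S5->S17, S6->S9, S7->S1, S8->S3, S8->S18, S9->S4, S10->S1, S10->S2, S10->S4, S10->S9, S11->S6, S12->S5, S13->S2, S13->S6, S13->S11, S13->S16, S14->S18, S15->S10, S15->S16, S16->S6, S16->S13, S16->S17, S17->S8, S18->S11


BFS layer-by-layer from S7:
  dist 0: {S7}
  dist 1: {S1}
  dist 2: {S2, S15}
  dist 3: {S10, S13, S16, S17}
  dist 4: {S4, S6, S8, S9, S11}
  -> S9 reached at distance 4
Shortest path length = 4

4


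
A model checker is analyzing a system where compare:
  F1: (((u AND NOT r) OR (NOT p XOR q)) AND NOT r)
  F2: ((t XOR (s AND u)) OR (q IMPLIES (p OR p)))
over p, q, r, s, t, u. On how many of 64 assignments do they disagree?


F1 = (((u AND NOT r) OR (NOT p XOR q)) AND NOT r)
F2 = ((t XOR (s AND u)) OR (q IMPLIES (p OR p)))
Evaluate both on each of 64 rows (bits = p,q,r,s,t,u):
  row 0 [000000]: F1=1 F2=1 -> 0
  row 1 [000001]: F1=1 F2=1 -> 0
  row 2 [000010]: F1=1 F2=1 -> 0
  row 3 [000011]: F1=1 F2=1 -> 0
  row 4 [000100]: F1=1 F2=1 -> 0
  (every remaining row is evaluated the same way; all 64 results are listed next)
Full result column, 8 rows per line (p,q,r fixed per line; s,t,u runs 000..111 left to right):
  rows 0-7 [p,q,r=000]: 00000000  (ones: 0)
  rows 8-15 [p,q,r=001]: 11111111  (ones: 8)
  rows 16-23 [p,q,r=010]: 01100011  (ones: 4)
  rows 24-31 [p,q,r=011]: 00110110  (ones: 4)
  rows 32-39 [p,q,r=100]: 10101010  (ones: 4)
  rows 40-47 [p,q,r=101]: 11111111  (ones: 8)
  rows 48-55 [p,q,r=110]: 00000000  (ones: 0)
  rows 56-63 [p,q,r=111]: 11111111  (ones: 8)
Disagreements = 0+8+4+4+4+8+0+8 = 36

36


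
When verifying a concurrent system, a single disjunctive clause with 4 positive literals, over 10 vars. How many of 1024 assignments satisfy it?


Step 1: Total=2^10=1024
Step 2: Unsat when all 4 false: 2^6=64
Step 3: Sat=1024-64=960

960


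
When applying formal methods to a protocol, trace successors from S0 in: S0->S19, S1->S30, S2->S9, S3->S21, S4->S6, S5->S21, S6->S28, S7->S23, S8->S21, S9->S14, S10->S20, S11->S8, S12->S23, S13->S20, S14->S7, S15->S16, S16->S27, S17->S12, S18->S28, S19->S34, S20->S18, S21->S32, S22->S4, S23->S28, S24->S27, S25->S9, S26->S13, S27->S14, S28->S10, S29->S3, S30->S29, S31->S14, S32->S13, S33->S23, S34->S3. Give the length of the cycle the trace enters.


Trace from S0 until a state repeats:
  S0 -> S19 -> S34 -> S3 -> S21 -> S32 -> S13 -> S20 -> S18 -> S28 -> S10 -> S20
S20 first seen at step 7, revisited at step 11.
Cycle length = 11 - 7 = 4

4


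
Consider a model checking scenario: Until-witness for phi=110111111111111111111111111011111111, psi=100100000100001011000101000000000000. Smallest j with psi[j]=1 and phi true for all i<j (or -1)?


(phi U psi) at 0: need smallest j with psi[j]=1 and phi[i]=1 for all i in [0,j).
Scan from step 0:
  step 0: psi=1 and phi held for [0,0) -> witness found
Witness step = 0

0


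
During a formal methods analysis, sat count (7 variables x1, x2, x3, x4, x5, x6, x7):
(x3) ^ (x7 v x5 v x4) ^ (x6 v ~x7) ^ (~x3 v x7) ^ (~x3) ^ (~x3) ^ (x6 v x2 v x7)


CNF with 7 clauses over 7 vars (128 assignments).
An assignment satisfies CNF iff every clause has >=1 true literal.
Check each row (bits = x1,x2,x3,x4,x5,x6,x7; clause T/F shown):
  row 0 [0000000]: clauses=FFTTTTF -> 0
  row 1 [0000001]: clauses=FTFTTTT -> 0
  row 2 [0000010]: clauses=FFTTTTT -> 0
  row 3 [0000011]: clauses=FTTTTTT -> 0
  row 4 [0000100]: clauses=FTTTTTF -> 0
  (every remaining row is evaluated the same way; all 128 results are listed next)
Full result column, 8 rows per line (x1,x2,x3,x4 fixed per line; x5,x6,x7 runs 000..111 left to right):
  rows 0-7 [x1,x2,x3,x4=0000]: 00000000  (ones: 0)
  rows 8-15 [x1,x2,x3,x4=0001]: 00000000  (ones: 0)
  rows 16-23 [x1,x2,x3,x4=0010]: 00000000  (ones: 0)
  rows 24-31 [x1,x2,x3,x4=0011]: 00000000  (ones: 0)
  rows 32-39 [x1,x2,x3,x4=0100]: 00000000  (ones: 0)
  rows 40-47 [x1,x2,x3,x4=0101]: 00000000  (ones: 0)
  rows 48-55 [x1,x2,x3,x4=0110]: 00000000  (ones: 0)
  rows 56-63 [x1,x2,x3,x4=0111]: 00000000  (ones: 0)
  rows 64-71 [x1,x2,x3,x4=1000]: 00000000  (ones: 0)
  rows 72-79 [x1,x2,x3,x4=1001]: 00000000  (ones: 0)
  rows 80-87 [x1,x2,x3,x4=1010]: 00000000  (ones: 0)
  rows 88-95 [x1,x2,x3,x4=1011]: 00000000  (ones: 0)
  rows 96-103 [x1,x2,x3,x4=1100]: 00000000  (ones: 0)
  rows 104-111 [x1,x2,x3,x4=1101]: 00000000  (ones: 0)
  rows 112-119 [x1,x2,x3,x4=1110]: 00000000  (ones: 0)
  rows 120-127 [x1,x2,x3,x4=1111]: 00000000  (ones: 0)
Satisfying assignments = 0+0+0+0+0+0+0+0+0+0+0+0+0+0+0+0 = 0

0


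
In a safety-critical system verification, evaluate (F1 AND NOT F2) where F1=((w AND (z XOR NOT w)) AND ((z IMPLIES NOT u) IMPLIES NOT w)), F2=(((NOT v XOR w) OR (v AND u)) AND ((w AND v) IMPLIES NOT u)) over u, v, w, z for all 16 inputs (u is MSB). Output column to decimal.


F1 = ((w AND (z XOR NOT w)) AND ((z IMPLIES NOT u) IMPLIES NOT w))
F2 = (((NOT v XOR w) OR (v AND u)) AND ((w AND v) IMPLIES NOT u))
Counterexample to F1=>F2 is where F1=1 and F2=0.
Evaluate each row (bits = u,v,w,z, MSB first):
  row 0 [0000]: F1=0 F2=1 -> F1&~F2 -> 0
  row 1 [0001]: F1=0 F2=1 -> F1&~F2 -> 0
  row 2 [0010]: F1=0 F2=0 -> F1&~F2 -> 0
  row 3 [0011]: F1=0 F2=0 -> F1&~F2 -> 0
  row 4 [0100]: F1=0 F2=0 -> F1&~F2 -> 0
  row 5 [0101]: F1=0 F2=0 -> F1&~F2 -> 0
  row 6 [0110]: F1=0 F2=1 -> F1&~F2 -> 0
  row 7 [0111]: F1=0 F2=1 -> F1&~F2 -> 0
  row 8 [1000]: F1=0 F2=1 -> F1&~F2 -> 0
  row 9 [1001]: F1=0 F2=1 -> F1&~F2 -> 0
  row 10 [1010]: F1=0 F2=0 -> F1&~F2 -> 0
  row 11 [1011]: F1=1 F2=0 -> F1&~F2 -> 1
  row 12 [1100]: F1=0 F2=1 -> F1&~F2 -> 0
  row 13 [1101]: F1=0 F2=1 -> F1&~F2 -> 0
  row 14 [1110]: F1=0 F2=0 -> F1&~F2 -> 0
  row 15 [1111]: F1=1 F2=0 -> F1&~F2 -> 1
Full result column, 4 rows per line (u,v fixed per line; w,z runs 00..11 left to right):
  rows 0-3 [u,v=00]: 0000  = hex 0
  rows 4-7 [u,v=01]: 0000  = hex 0
  rows 8-11 [u,v=10]: 0001  = hex 1
  rows 12-15 [u,v=11]: 0001  = hex 1
Counterexample vector (row 0 .. row 15) = 0000000000010001
Output column grouped in 4s = 0000 0000 0001 0001 = 0x0011
Convert to decimal digit by digit (value = value*16 + digit):
  0 -> 0
  0*16 + 0 = 0
  0*16 + 1 = 1
  1*16 + 1 = 17
Decimal = 17

17


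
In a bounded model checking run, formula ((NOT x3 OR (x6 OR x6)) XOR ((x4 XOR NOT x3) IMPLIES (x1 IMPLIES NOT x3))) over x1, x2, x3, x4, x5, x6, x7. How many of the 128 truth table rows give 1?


Formula: ((NOT x3 OR (x6 OR x6)) XOR ((x4 XOR NOT x3) IMPLIES (x1 IMPLIES NOT x3))) over 7 vars (128 rows)
Evaluate each row (x1, x2, x3, x4, x5, x6, x7 as bits, MSB first):
  row 0 [0000000]: ((NOT 0 OR (0 OR 0)) XOR ((0 XOR NOT 0) IMPLIES (0 IMPLIES NOT 0))) -> 0
  row 1 [0000001]: ((NOT 0 OR (0 OR 0)) XOR ((0 XOR NOT 0) IMPLIES (0 IMPLIES NOT 0))) -> 0
  row 2 [0000010]: ((NOT 0 OR (1 OR 1)) XOR ((0 XOR NOT 0) IMPLIES (0 IMPLIES NOT 0))) -> 0
  row 3 [0000011]: ((NOT 0 OR (1 OR 1)) XOR ((0 XOR NOT 0) IMPLIES (0 IMPLIES NOT 0))) -> 0
  row 4 [0000100]: ((NOT 0 OR (0 OR 0)) XOR ((0 XOR NOT 0) IMPLIES (0 IMPLIES NOT 0))) -> 0
  (every remaining row is evaluated the same way; all 128 results are listed next)
Full result column, 8 rows per line (x1,x2,x3,x4 fixed per line; x5,x6,x7 runs 000..111 left to right):
  rows 0-7 [x1,x2,x3,x4=0000]: 00000000  (ones: 0)
  rows 8-15 [x1,x2,x3,x4=0001]: 00000000  (ones: 0)
  rows 16-23 [x1,x2,x3,x4=0010]: 11001100  (ones: 4)
  rows 24-31 [x1,x2,x3,x4=0011]: 11001100  (ones: 4)
  rows 32-39 [x1,x2,x3,x4=0100]: 00000000  (ones: 0)
  rows 40-47 [x1,x2,x3,x4=0101]: 00000000  (ones: 0)
  rows 48-55 [x1,x2,x3,x4=0110]: 11001100  (ones: 4)
  rows 56-63 [x1,x2,x3,x4=0111]: 11001100  (ones: 4)
  rows 64-71 [x1,x2,x3,x4=1000]: 00000000  (ones: 0)
  rows 72-79 [x1,x2,x3,x4=1001]: 00000000  (ones: 0)
  rows 80-87 [x1,x2,x3,x4=1010]: 11001100  (ones: 4)
  rows 88-95 [x1,x2,x3,x4=1011]: 00110011  (ones: 4)
  rows 96-103 [x1,x2,x3,x4=1100]: 00000000  (ones: 0)
  rows 104-111 [x1,x2,x3,x4=1101]: 00000000  (ones: 0)
  rows 112-119 [x1,x2,x3,x4=1110]: 11001100  (ones: 4)
  rows 120-127 [x1,x2,x3,x4=1111]: 00110011  (ones: 4)
Count of 1-rows = 0+0+4+4+0+0+4+4+0+0+4+4+0+0+4+4 = 32

32


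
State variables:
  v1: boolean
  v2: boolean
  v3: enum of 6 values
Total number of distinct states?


State space = product of domain sizes of all variables.
Domain sizes:
  v1 (boolean): 2
  v2 (boolean): 2
  v3 (enum of 6 values): 6
Product = 2 * 2 * 6 = 24

24


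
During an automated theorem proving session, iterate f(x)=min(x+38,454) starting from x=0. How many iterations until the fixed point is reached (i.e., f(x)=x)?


Step 1: x=0, cap=454, increment=38
Step 2: x grows by 38 each step until capped at 454; fixed point is x=454
Step 3: iterations = ceil(454/38) = 12

12


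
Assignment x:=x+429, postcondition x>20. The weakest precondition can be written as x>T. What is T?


Formula: wp(x:=E, P) = P[E/x] (substitute E for x in postcondition)
Step 1: Postcondition: x>20
Step 2: Substitute x+429 for x: x+429>20
Step 3: Solve for x: x > 20-429 = -409

-409


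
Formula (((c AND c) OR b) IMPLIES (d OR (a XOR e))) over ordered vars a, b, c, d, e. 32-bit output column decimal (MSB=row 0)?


Formula: (((c AND c) OR b) IMPLIES (d OR (a XOR e))) over a, b, c, d, e (32 rows)
Evaluate each row (bits = a,b,c,d,e, MSB first):
  row 0 [00000]: (((0 AND 0) OR 0) IMPLIES (0 OR (0 XOR 0))) -> 1
  row 1 [00001]: (((0 AND 0) OR 0) IMPLIES (0 OR (0 XOR 1))) -> 1
  row 2 [00010]: (((0 AND 0) OR 0) IMPLIES (1 OR (0 XOR 0))) -> 1
  row 3 [00011]: (((0 AND 0) OR 0) IMPLIES (1 OR (0 XOR 1))) -> 1
  row 4 [00100]: (((1 AND 1) OR 0) IMPLIES (0 OR (0 XOR 0))) -> 0
  row 5 [00101]: (((1 AND 1) OR 0) IMPLIES (0 OR (0 XOR 1))) -> 1
  row 6 [00110]: (((1 AND 1) OR 0) IMPLIES (1 OR (0 XOR 0))) -> 1
  row 7 [00111]: (((1 AND 1) OR 0) IMPLIES (1 OR (0 XOR 1))) -> 1
  row 8 [01000]: (((0 AND 0) OR 1) IMPLIES (0 OR (0 XOR 0))) -> 0
  row 9 [01001]: (((0 AND 0) OR 1) IMPLIES (0 OR (0 XOR 1))) -> 1
  row 10 [01010]: (((0 AND 0) OR 1) IMPLIES (1 OR (0 XOR 0))) -> 1
  row 11 [01011]: (((0 AND 0) OR 1) IMPLIES (1 OR (0 XOR 1))) -> 1
  row 12 [01100]: (((1 AND 1) OR 1) IMPLIES (0 OR (0 XOR 0))) -> 0
  row 13 [01101]: (((1 AND 1) OR 1) IMPLIES (0 OR (0 XOR 1))) -> 1
  row 14 [01110]: (((1 AND 1) OR 1) IMPLIES (1 OR (0 XOR 0))) -> 1
  row 15 [01111]: (((1 AND 1) OR 1) IMPLIES (1 OR (0 XOR 1))) -> 1
  row 16 [10000]: (((0 AND 0) OR 0) IMPLIES (0 OR (1 XOR 0))) -> 1
  row 17 [10001]: (((0 AND 0) OR 0) IMPLIES (0 OR (1 XOR 1))) -> 1
  row 18 [10010]: (((0 AND 0) OR 0) IMPLIES (1 OR (1 XOR 0))) -> 1
  row 19 [10011]: (((0 AND 0) OR 0) IMPLIES (1 OR (1 XOR 1))) -> 1
  row 20 [10100]: (((1 AND 1) OR 0) IMPLIES (0 OR (1 XOR 0))) -> 1
  row 21 [10101]: (((1 AND 1) OR 0) IMPLIES (0 OR (1 XOR 1))) -> 0
  row 22 [10110]: (((1 AND 1) OR 0) IMPLIES (1 OR (1 XOR 0))) -> 1
  row 23 [10111]: (((1 AND 1) OR 0) IMPLIES (1 OR (1 XOR 1))) -> 1
  row 24 [11000]: (((0 AND 0) OR 1) IMPLIES (0 OR (1 XOR 0))) -> 1
  row 25 [11001]: (((0 AND 0) OR 1) IMPLIES (0 OR (1 XOR 1))) -> 0
  row 26 [11010]: (((0 AND 0) OR 1) IMPLIES (1 OR (1 XOR 0))) -> 1
  row 27 [11011]: (((0 AND 0) OR 1) IMPLIES (1 OR (1 XOR 1))) -> 1
  row 28 [11100]: (((1 AND 1) OR 1) IMPLIES (0 OR (1 XOR 0))) -> 1
  row 29 [11101]: (((1 AND 1) OR 1) IMPLIES (0 OR (1 XOR 1))) -> 0
  row 30 [11110]: (((1 AND 1) OR 1) IMPLIES (1 OR (1 XOR 0))) -> 1
  row 31 [11111]: (((1 AND 1) OR 1) IMPLIES (1 OR (1 XOR 1))) -> 1
Full result column, 4 rows per line (a,b,c fixed per line; d,e runs 00..11 left to right):
  rows 0-3 [a,b,c=000]: 1111  = hex F
  rows 4-7 [a,b,c=001]: 0111  = hex 7
  rows 8-11 [a,b,c=010]: 0111  = hex 7
  rows 12-15 [a,b,c=011]: 0111  = hex 7
  rows 16-19 [a,b,c=100]: 1111  = hex F
  rows 20-23 [a,b,c=101]: 1011  = hex B
  rows 24-27 [a,b,c=110]: 1011  = hex B
  rows 28-31 [a,b,c=111]: 1011  = hex B
Output column (row 0 .. row 31) = 11110111011101111111101110111011
Output column grouped in 4s = 1111 0111 0111 0111 1111 1011 1011 1011 = 0xF777FBBB
Convert to decimal digit by digit (value = value*16 + digit):
  F -> 15
  15*16 + 7 = 247
  247*16 + 7 = 3959
  3959*16 + 7 = 63351
  63351*16 + 15 (F) = 1013631
  1013631*16 + 11 (B) = 16218107
  16218107*16 + 11 (B) = 259489723
  259489723*16 + 11 (B) = 4151835579
Decimal = 4151835579

4151835579
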